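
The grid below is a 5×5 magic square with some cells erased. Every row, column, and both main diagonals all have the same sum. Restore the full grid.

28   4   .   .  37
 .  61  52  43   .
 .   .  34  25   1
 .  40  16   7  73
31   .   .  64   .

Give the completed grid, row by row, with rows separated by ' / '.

Anti-diagonal is already complete: 37 + 43 + 34 + 40 + 31 = 185, so that is the magic constant.
Row 4 must total 185; the given cells sum to 136, so (4,1) = 49.
The remaining cell in column 4 is (1,4) = 185 − 139 = 46.
Main diagonal needs 185; the known cells sum to 130, so (5,5) = 55.
Row 1 needs 185; the known cells sum to 115, so (1,3) = 70.
Column 3 needs 185; the known cells sum to 172, so (5,3) = 13.
Column 5 must total 185; the given cells sum to 166, so (2,5) = 19.
Row 2: 61 + 52 + 43 + 19 + ? = 185, so (2,1) = 10.
Row 5 needs 185; the known cells sum to 163, so (5,2) = 22.
Using column 1: 28 + 10 + 49 + 31 + ? → (3,1) = 185 − 118 = 67.
Column 2: 4 + 61 + 40 + 22 + ? = 185, so (3,2) = 58.

28 4 70 46 37 / 10 61 52 43 19 / 67 58 34 25 1 / 49 40 16 7 73 / 31 22 13 64 55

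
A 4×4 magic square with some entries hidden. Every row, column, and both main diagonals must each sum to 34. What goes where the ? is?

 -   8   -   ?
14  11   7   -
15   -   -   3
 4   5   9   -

13

Row 2 needs 34; the known cells sum to 32, so (2,4) = 2.
Using row 4: 4 + 5 + 9 + ? → (4,4) = 34 − 18 = 16.
Using column 1: 14 + 15 + 4 + ? → (1,1) = 34 − 33 = 1.
The remaining cell in column 2 is (3,2) = 34 − 24 = 10.
Column 4 must total 34; the given cells sum to 21, so (1,4) = 13.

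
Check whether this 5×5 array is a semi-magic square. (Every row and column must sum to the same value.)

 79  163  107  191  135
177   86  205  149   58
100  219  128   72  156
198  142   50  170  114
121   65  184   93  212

No — column 3 sums to 674 but column 4 sums to 675.

Row 1: 79 + 163 + 107 + 191 + 135 = 675.
Row 2: 177 + 86 + 205 + 149 + 58 = 675.
Row 3: 100 + 219 + 128 + 72 + 156 = 675.
Row 4: 198 + 142 + 50 + 170 + 114 = 674.
Row 5: 121 + 65 + 184 + 93 + 212 = 675.
Column 1: 79 + 177 + 100 + 198 + 121 = 675.
Column 2: 163 + 86 + 219 + 142 + 65 = 675.
Column 3: 107 + 205 + 128 + 50 + 184 = 674.
Column 4: 191 + 149 + 72 + 170 + 93 = 675.
Column 5: 135 + 58 + 156 + 114 + 212 = 675.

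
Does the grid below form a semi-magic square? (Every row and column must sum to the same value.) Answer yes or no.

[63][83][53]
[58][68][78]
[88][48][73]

No — column 2 sums to 199 but column 3 sums to 204.

Row 1: 63 + 83 + 53 = 199.
Row 2: 58 + 68 + 78 = 204.
Row 3: 88 + 48 + 73 = 209.
Column 1: 63 + 58 + 88 = 209.
Column 2: 83 + 68 + 48 = 199.
Column 3: 53 + 78 + 73 = 204.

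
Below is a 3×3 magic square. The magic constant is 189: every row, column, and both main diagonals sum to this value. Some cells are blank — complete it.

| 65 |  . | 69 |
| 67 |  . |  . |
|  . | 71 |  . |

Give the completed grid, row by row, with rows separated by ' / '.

65 55 69 / 67 63 59 / 57 71 61

The remaining cell in row 1 is (1,2) = 189 − 134 = 55.
The remaining cell in column 1 is (3,1) = 189 − 132 = 57.
From column 2, 189 − (55 + 71) gives (2,2) = 63.
Using main diagonal: 65 + 63 + ? → (3,3) = 189 − 128 = 61.
Row 2 needs 189; the known cells sum to 130, so (2,3) = 59.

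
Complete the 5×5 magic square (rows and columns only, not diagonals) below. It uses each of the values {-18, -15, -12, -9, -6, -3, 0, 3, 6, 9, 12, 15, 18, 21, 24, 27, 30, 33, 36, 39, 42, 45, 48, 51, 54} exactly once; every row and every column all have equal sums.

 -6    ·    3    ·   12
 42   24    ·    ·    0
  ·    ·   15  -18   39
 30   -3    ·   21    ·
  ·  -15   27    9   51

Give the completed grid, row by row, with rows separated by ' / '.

-6 36 3 45 12 / 42 24 -9 33 0 / 6 48 15 -18 39 / 30 -3 54 21 -12 / 18 -15 27 9 51

The 25 entries sum to 450, so each line sums to 450/5 = 90.
From row 5, 90 − (-15 + 27 + 9 + 51) gives (5,1) = 18.
The remaining cell in column 1 is (3,1) = 90 − 84 = 6.
Column 5 must total 90; the given cells sum to 102, so (4,5) = -12.
Row 3 needs 90; the known cells sum to 42, so (3,2) = 48.
Row 4 must total 90; the given cells sum to 36, so (4,3) = 54.
Column 2 must total 90; the given cells sum to 54, so (1,2) = 36.
Column 3 must total 90; the given cells sum to 99, so (2,3) = -9.
The remaining cell in row 1 is (1,4) = 90 − 45 = 45.
Row 2: 42 + 24 + (-9) + 0 + ? = 90, so (2,4) = 33.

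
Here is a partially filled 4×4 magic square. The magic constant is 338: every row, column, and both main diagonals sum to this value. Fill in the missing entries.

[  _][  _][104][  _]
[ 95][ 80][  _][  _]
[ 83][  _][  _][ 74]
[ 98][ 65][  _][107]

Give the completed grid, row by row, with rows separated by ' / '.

The remaining cell in row 4 is (4,3) = 338 − 270 = 68.
From column 1, 338 − (95 + 83 + 98) gives (1,1) = 62.
Main diagonal: 62 + 80 + 107 + ? = 338, so (3,3) = 89.
Row 3: 83 + 89 + 74 + ? = 338, so (3,2) = 92.
Column 2: 80 + 92 + 65 + ? = 338, so (1,2) = 101.
Column 3: 104 + 89 + 68 + ? = 338, so (2,3) = 77.
Anti-diagonal needs 338; the known cells sum to 267, so (1,4) = 71.
Row 2: 95 + 80 + 77 + ? = 338, so (2,4) = 86.

62 101 104 71 / 95 80 77 86 / 83 92 89 74 / 98 65 68 107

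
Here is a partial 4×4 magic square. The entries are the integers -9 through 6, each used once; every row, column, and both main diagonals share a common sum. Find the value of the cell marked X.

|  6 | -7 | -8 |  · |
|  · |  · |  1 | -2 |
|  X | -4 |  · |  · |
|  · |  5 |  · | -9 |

-1

The entries are -9 through 6, which sum to -24, so each line sums to -24/4 = -6.
The remaining cell in row 1 is (1,4) = -6 − (-9) = 3.
The remaining cell in column 2 is (2,2) = -6 − (-6) = 0.
Column 4 needs -6; the known cells sum to -8, so (3,4) = 2.
Using main diagonal: 6 + 0 + (-9) + ? → (3,3) = -6 − (-3) = -3.
Anti-diagonal must total -6; the given cells sum to 0, so (4,1) = -6.
Row 2 must total -6; the given cells sum to -1, so (2,1) = -5.
Row 3 needs -6; the known cells sum to -5, so (3,1) = -1.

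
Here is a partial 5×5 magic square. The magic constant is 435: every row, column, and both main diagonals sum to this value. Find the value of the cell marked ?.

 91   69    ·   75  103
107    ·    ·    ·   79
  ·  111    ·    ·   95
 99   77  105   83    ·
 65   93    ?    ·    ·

81

Row 1 must total 435; the given cells sum to 338, so (1,3) = 97.
Using row 4: 99 + 77 + 105 + 83 + ? → (4,5) = 435 − 364 = 71.
Column 1 needs 435; the known cells sum to 362, so (3,1) = 73.
Column 2: 69 + 111 + 77 + 93 + ? = 435, so (2,2) = 85.
Column 5: 103 + 79 + 95 + 71 + ? = 435, so (5,5) = 87.
Main diagonal: 91 + 85 + 83 + 87 + ? = 435, so (3,3) = 89.
From anti-diagonal, 435 − (103 + 89 + 77 + 65) gives (2,4) = 101.
Using row 2: 107 + 85 + 101 + 79 + ? → (2,3) = 435 − 372 = 63.
The remaining cell in row 3 is (3,4) = 435 − 368 = 67.
The remaining cell in column 3 is (5,3) = 435 − 354 = 81.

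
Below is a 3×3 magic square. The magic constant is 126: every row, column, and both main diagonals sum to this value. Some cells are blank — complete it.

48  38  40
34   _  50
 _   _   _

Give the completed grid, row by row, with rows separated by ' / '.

48 38 40 / 34 42 50 / 44 46 36

From row 2, 126 − (34 + 50) gives (2,2) = 42.
Column 1 must total 126; the given cells sum to 82, so (3,1) = 44.
Column 2 must total 126; the given cells sum to 80, so (3,2) = 46.
Using column 3: 40 + 50 + ? → (3,3) = 126 − 90 = 36.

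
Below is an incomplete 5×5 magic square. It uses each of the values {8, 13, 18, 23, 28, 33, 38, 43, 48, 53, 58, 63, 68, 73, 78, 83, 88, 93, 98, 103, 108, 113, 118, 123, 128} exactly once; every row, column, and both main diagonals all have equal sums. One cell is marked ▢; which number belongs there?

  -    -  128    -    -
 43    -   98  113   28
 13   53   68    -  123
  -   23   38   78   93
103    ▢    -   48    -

The 25 entries sum to 1700, so each line sums to 1700/5 = 340.
From row 2, 340 − (43 + 98 + 113 + 28) gives (2,2) = 58.
The remaining cell in row 3 is (3,4) = 340 − 257 = 83.
The remaining cell in row 4 is (4,1) = 340 − 232 = 108.
Column 1: 43 + 13 + 108 + 103 + ? = 340, so (1,1) = 73.
From column 3, 340 − (128 + 98 + 68 + 38) gives (5,3) = 8.
Using column 4: 113 + 83 + 78 + 48 + ? → (1,4) = 340 − 322 = 18.
From main diagonal, 340 − (73 + 58 + 68 + 78) gives (5,5) = 63.
Anti-diagonal: 113 + 68 + 23 + 103 + ? = 340, so (1,5) = 33.
Row 1 must total 340; the given cells sum to 252, so (1,2) = 88.
Row 5: 103 + 8 + 48 + 63 + ? = 340, so (5,2) = 118.

118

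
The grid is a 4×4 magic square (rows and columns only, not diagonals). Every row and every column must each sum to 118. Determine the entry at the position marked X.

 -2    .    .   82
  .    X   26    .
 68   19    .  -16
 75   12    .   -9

54

Row 3: 68 + 19 + (-16) + ? = 118, so (3,3) = 47.
Row 4 needs 118; the known cells sum to 78, so (4,3) = 40.
Column 1: -2 + 68 + 75 + ? = 118, so (2,1) = -23.
From column 3, 118 − (26 + 47 + 40) gives (1,3) = 5.
The remaining cell in column 4 is (2,4) = 118 − 57 = 61.
Row 1 needs 118; the known cells sum to 85, so (1,2) = 33.
Row 2 must total 118; the given cells sum to 64, so (2,2) = 54.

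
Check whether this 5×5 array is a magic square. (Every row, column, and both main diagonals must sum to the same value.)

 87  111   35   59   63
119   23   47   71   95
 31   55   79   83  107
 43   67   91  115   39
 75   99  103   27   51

Row 1: 87 + 111 + 35 + 59 + 63 = 355.
Row 2: 119 + 23 + 47 + 71 + 95 = 355.
Row 3: 31 + 55 + 79 + 83 + 107 = 355.
Row 4: 43 + 67 + 91 + 115 + 39 = 355.
Row 5: 75 + 99 + 103 + 27 + 51 = 355.
Column 1: 87 + 119 + 31 + 43 + 75 = 355.
Column 2: 111 + 23 + 55 + 67 + 99 = 355.
Column 3: 35 + 47 + 79 + 91 + 103 = 355.
Column 4: 59 + 71 + 83 + 115 + 27 = 355.
Column 5: 63 + 95 + 107 + 39 + 51 = 355.
Main diagonal: 87 + 23 + 79 + 115 + 51 = 355.
Anti-diagonal: 63 + 71 + 79 + 67 + 75 = 355.
All lines sum to 355.

Yes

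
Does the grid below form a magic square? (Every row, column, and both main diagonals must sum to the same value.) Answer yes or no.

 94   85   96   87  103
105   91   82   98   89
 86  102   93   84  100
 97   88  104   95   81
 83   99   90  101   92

Yes

Row 1: 94 + 85 + 96 + 87 + 103 = 465.
Row 2: 105 + 91 + 82 + 98 + 89 = 465.
Row 3: 86 + 102 + 93 + 84 + 100 = 465.
Row 4: 97 + 88 + 104 + 95 + 81 = 465.
Row 5: 83 + 99 + 90 + 101 + 92 = 465.
Column 1: 94 + 105 + 86 + 97 + 83 = 465.
Column 2: 85 + 91 + 102 + 88 + 99 = 465.
Column 3: 96 + 82 + 93 + 104 + 90 = 465.
Column 4: 87 + 98 + 84 + 95 + 101 = 465.
Column 5: 103 + 89 + 100 + 81 + 92 = 465.
Main diagonal: 94 + 91 + 93 + 95 + 92 = 465.
Anti-diagonal: 103 + 98 + 93 + 88 + 83 = 465.
All lines sum to 465.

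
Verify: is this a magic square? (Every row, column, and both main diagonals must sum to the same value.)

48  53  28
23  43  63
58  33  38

Row 1: 48 + 53 + 28 = 129.
Row 2: 23 + 43 + 63 = 129.
Row 3: 58 + 33 + 38 = 129.
Column 1: 48 + 23 + 58 = 129.
Column 2: 53 + 43 + 33 = 129.
Column 3: 28 + 63 + 38 = 129.
Main diagonal: 48 + 43 + 38 = 129.
Anti-diagonal: 28 + 43 + 58 = 129.
All lines sum to 129.

Yes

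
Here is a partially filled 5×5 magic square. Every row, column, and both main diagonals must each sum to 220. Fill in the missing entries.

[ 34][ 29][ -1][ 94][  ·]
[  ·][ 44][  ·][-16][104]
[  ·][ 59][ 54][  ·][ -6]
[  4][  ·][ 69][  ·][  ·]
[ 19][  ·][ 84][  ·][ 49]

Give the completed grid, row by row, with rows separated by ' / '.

34 29 -1 94 64 / 74 44 14 -16 104 / 89 59 54 24 -6 / 4 99 69 39 9 / 19 -11 84 79 49

Row 1 needs 220; the known cells sum to 156, so (1,5) = 64.
From column 3, 220 − (-1 + 54 + 69 + 84) gives (2,3) = 14.
Column 5 must total 220; the given cells sum to 211, so (4,5) = 9.
Main diagonal must total 220; the given cells sum to 181, so (4,4) = 39.
Anti-diagonal: 64 + (-16) + 54 + 19 + ? = 220, so (4,2) = 99.
The remaining cell in row 2 is (2,1) = 220 − 146 = 74.
Column 1: 34 + 74 + 4 + 19 + ? = 220, so (3,1) = 89.
Using column 2: 29 + 44 + 59 + 99 + ? → (5,2) = 220 − 231 = -11.
Row 3 needs 220; the known cells sum to 196, so (3,4) = 24.
Row 5 must total 220; the given cells sum to 141, so (5,4) = 79.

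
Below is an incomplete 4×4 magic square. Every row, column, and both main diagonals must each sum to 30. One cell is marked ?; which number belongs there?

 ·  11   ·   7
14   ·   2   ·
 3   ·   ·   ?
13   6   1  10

From column 1, 30 − (14 + 3 + 13) gives (1,1) = 0.
From anti-diagonal, 30 − (7 + 2 + 13) gives (3,2) = 8.
Row 1 must total 30; the given cells sum to 18, so (1,3) = 12.
The remaining cell in column 2 is (2,2) = 30 − 25 = 5.
Column 3 must total 30; the given cells sum to 15, so (3,3) = 15.
Row 2 needs 30; the known cells sum to 21, so (2,4) = 9.
Using row 3: 3 + 8 + 15 + ? → (3,4) = 30 − 26 = 4.

4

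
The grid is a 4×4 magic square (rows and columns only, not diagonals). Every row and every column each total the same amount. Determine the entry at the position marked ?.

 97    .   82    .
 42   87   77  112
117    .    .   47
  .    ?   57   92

Row 2 is complete and sums to 318; that is the magic constant.
Column 1 must total 318; the given cells sum to 256, so (4,1) = 62.
From column 3, 318 − (82 + 77 + 57) gives (3,3) = 102.
Using column 4: 112 + 47 + 92 + ? → (1,4) = 318 − 251 = 67.
The remaining cell in row 1 is (1,2) = 318 − 246 = 72.
The remaining cell in row 3 is (3,2) = 318 − 266 = 52.
Row 4: 62 + 57 + 92 + ? = 318, so (4,2) = 107.

107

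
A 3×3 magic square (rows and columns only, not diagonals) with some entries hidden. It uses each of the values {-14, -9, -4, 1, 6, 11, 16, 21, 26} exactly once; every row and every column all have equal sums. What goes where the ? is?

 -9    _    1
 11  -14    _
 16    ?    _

6

The 9 entries sum to 54, so each line sums to 54/3 = 18.
Using row 1: -9 + 1 + ? → (1,2) = 18 − (-8) = 26.
The remaining cell in row 2 is (2,3) = 18 − (-3) = 21.
The remaining cell in column 2 is (3,2) = 18 − 12 = 6.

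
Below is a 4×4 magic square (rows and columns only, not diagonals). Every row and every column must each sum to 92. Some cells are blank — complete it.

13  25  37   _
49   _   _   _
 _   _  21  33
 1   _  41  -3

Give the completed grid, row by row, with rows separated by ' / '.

Row 1: 13 + 25 + 37 + ? = 92, so (1,4) = 17.
From row 4, 92 − (1 + 41 + (-3)) gives (4,2) = 53.
Using column 1: 13 + 49 + 1 + ? → (3,1) = 92 − 63 = 29.
Using column 3: 37 + 21 + 41 + ? → (2,3) = 92 − 99 = -7.
Using column 4: 17 + 33 + (-3) + ? → (2,4) = 92 − 47 = 45.
From row 2, 92 − (49 + (-7) + 45) gives (2,2) = 5.
The remaining cell in row 3 is (3,2) = 92 − 83 = 9.

13 25 37 17 / 49 5 -7 45 / 29 9 21 33 / 1 53 41 -3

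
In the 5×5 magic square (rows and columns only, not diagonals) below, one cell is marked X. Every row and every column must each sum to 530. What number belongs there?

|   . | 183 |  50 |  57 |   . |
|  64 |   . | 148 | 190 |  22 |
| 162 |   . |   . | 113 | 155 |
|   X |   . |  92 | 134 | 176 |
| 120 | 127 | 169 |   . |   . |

43

Row 2 must total 530; the given cells sum to 424, so (2,2) = 106.
The remaining cell in column 3 is (3,3) = 530 − 459 = 71.
From column 4, 530 − (57 + 190 + 113 + 134) gives (5,4) = 36.
The remaining cell in row 3 is (3,2) = 530 − 501 = 29.
Using row 5: 120 + 127 + 169 + 36 + ? → (5,5) = 530 − 452 = 78.
Column 2: 183 + 106 + 29 + 127 + ? = 530, so (4,2) = 85.
Column 5 must total 530; the given cells sum to 431, so (1,5) = 99.
Using row 1: 183 + 50 + 57 + 99 + ? → (1,1) = 530 − 389 = 141.
The remaining cell in row 4 is (4,1) = 530 − 487 = 43.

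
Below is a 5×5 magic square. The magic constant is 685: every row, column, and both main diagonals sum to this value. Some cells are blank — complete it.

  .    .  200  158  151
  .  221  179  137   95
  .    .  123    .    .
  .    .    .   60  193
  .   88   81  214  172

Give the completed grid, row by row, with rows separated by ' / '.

109 67 200 158 151 / 53 221 179 137 95 / 207 165 123 116 74 / 186 144 102 60 193 / 130 88 81 214 172

Row 2: 221 + 179 + 137 + 95 + ? = 685, so (2,1) = 53.
Using row 5: 88 + 81 + 214 + 172 + ? → (5,1) = 685 − 555 = 130.
Column 3: 200 + 179 + 123 + 81 + ? = 685, so (4,3) = 102.
Using column 4: 158 + 137 + 60 + 214 + ? → (3,4) = 685 − 569 = 116.
Column 5 needs 685; the known cells sum to 611, so (3,5) = 74.
Main diagonal needs 685; the known cells sum to 576, so (1,1) = 109.
Anti-diagonal needs 685; the known cells sum to 541, so (4,2) = 144.
Row 1 must total 685; the given cells sum to 618, so (1,2) = 67.
The remaining cell in row 4 is (4,1) = 685 − 499 = 186.
Using column 1: 109 + 53 + 186 + 130 + ? → (3,1) = 685 − 478 = 207.
Column 2: 67 + 221 + 144 + 88 + ? = 685, so (3,2) = 165.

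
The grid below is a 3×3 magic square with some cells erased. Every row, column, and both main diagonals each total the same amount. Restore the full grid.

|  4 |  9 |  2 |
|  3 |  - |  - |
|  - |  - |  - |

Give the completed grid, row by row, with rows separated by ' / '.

4 9 2 / 3 5 7 / 8 1 6

Row 1 is already complete: 4 + 9 + 2 = 15, so that is the magic constant.
From column 1, 15 − (4 + 3) gives (3,1) = 8.
The remaining cell in anti-diagonal is (2,2) = 15 − 10 = 5.
From row 2, 15 − (3 + 5) gives (2,3) = 7.
From column 2, 15 − (9 + 5) gives (3,2) = 1.
Column 3 needs 15; the known cells sum to 9, so (3,3) = 6.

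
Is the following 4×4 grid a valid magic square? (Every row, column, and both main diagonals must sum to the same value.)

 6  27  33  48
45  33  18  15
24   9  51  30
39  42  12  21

No — row 1 sums to 114 but row 2 sums to 111.

Row 1: 6 + 27 + 33 + 48 = 114.
Row 2: 45 + 33 + 18 + 15 = 111.
Row 3: 24 + 9 + 51 + 30 = 114.
Row 4: 39 + 42 + 12 + 21 = 114.
Column 1: 6 + 45 + 24 + 39 = 114.
Column 2: 27 + 33 + 9 + 42 = 111.
Column 3: 33 + 18 + 51 + 12 = 114.
Column 4: 48 + 15 + 30 + 21 = 114.
Main diagonal: 6 + 33 + 51 + 21 = 111.
Anti-diagonal: 48 + 18 + 9 + 39 = 114.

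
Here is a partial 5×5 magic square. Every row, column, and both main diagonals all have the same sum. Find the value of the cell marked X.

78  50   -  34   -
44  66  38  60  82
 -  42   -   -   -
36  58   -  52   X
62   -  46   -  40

64

Row 2 is complete and sums to 290; that is the magic constant.
Column 1: 78 + 44 + 36 + 62 + ? = 290, so (3,1) = 70.
Using column 2: 50 + 66 + 42 + 58 + ? → (5,2) = 290 − 216 = 74.
The remaining cell in main diagonal is (3,3) = 290 − 236 = 54.
From anti-diagonal, 290 − (60 + 54 + 58 + 62) gives (1,5) = 56.
Using row 1: 78 + 50 + 34 + 56 + ? → (1,3) = 290 − 218 = 72.
Using row 5: 62 + 74 + 46 + 40 + ? → (5,4) = 290 − 222 = 68.
Using column 3: 72 + 38 + 54 + 46 + ? → (4,3) = 290 − 210 = 80.
Column 4 must total 290; the given cells sum to 214, so (3,4) = 76.
Row 3 needs 290; the known cells sum to 242, so (3,5) = 48.
Row 4 needs 290; the known cells sum to 226, so (4,5) = 64.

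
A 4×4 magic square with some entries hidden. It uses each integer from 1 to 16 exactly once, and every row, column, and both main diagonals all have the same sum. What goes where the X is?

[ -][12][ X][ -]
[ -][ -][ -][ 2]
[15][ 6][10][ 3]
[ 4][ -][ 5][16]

The entries are 1 through 16, which sum to 136, so each line sums to 136/4 = 34.
Row 4 must total 34; the given cells sum to 25, so (4,2) = 9.
Column 2 needs 34; the known cells sum to 27, so (2,2) = 7.
Using column 4: 2 + 3 + 16 + ? → (1,4) = 34 − 21 = 13.
The remaining cell in main diagonal is (1,1) = 34 − 33 = 1.
Anti-diagonal: 13 + 6 + 4 + ? = 34, so (2,3) = 11.
Row 1: 1 + 12 + 13 + ? = 34, so (1,3) = 8.

8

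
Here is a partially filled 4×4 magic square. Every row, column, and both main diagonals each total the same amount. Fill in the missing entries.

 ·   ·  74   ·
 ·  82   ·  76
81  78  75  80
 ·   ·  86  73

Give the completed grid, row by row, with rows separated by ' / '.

84 71 74 85 / 77 82 79 76 / 81 78 75 80 / 72 83 86 73

Row 3 is already complete: 81 + 78 + 75 + 80 = 314, so that is the magic constant.
Using column 3: 74 + 75 + 86 + ? → (2,3) = 314 − 235 = 79.
Column 4: 76 + 80 + 73 + ? = 314, so (1,4) = 85.
Main diagonal: 82 + 75 + 73 + ? = 314, so (1,1) = 84.
The remaining cell in anti-diagonal is (4,1) = 314 − 242 = 72.
From row 1, 314 − (84 + 74 + 85) gives (1,2) = 71.
Row 2 must total 314; the given cells sum to 237, so (2,1) = 77.
The remaining cell in row 4 is (4,2) = 314 − 231 = 83.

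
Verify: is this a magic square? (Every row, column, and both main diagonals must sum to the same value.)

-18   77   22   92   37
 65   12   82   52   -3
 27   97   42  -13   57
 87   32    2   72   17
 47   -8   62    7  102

No — column 1 sums to 208 but row 4 sums to 210.

Row 1: -18 + 77 + 22 + 92 + 37 = 210.
Row 2: 65 + 12 + 82 + 52 + (-3) = 208.
Row 3: 27 + 97 + 42 + (-13) + 57 = 210.
Row 4: 87 + 32 + 2 + 72 + 17 = 210.
Row 5: 47 + (-8) + 62 + 7 + 102 = 210.
Column 1: -18 + 65 + 27 + 87 + 47 = 208.
Column 2: 77 + 12 + 97 + 32 + (-8) = 210.
Column 3: 22 + 82 + 42 + 2 + 62 = 210.
Column 4: 92 + 52 + (-13) + 72 + 7 = 210.
Column 5: 37 + (-3) + 57 + 17 + 102 = 210.
Main diagonal: -18 + 12 + 42 + 72 + 102 = 210.
Anti-diagonal: 37 + 52 + 42 + 32 + 47 = 210.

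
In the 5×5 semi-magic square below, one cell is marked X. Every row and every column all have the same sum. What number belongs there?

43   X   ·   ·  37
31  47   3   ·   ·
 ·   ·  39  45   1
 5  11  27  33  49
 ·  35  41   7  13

9

Row 4 is complete and sums to 125; that is the magic constant.
Row 5: 35 + 41 + 7 + 13 + ? = 125, so (5,1) = 29.
Column 1 needs 125; the known cells sum to 108, so (3,1) = 17.
Column 3: 3 + 39 + 27 + 41 + ? = 125, so (1,3) = 15.
Using column 5: 37 + 1 + 49 + 13 + ? → (2,5) = 125 − 100 = 25.
The remaining cell in row 2 is (2,4) = 125 − 106 = 19.
Row 3 needs 125; the known cells sum to 102, so (3,2) = 23.
Using column 2: 47 + 23 + 11 + 35 + ? → (1,2) = 125 − 116 = 9.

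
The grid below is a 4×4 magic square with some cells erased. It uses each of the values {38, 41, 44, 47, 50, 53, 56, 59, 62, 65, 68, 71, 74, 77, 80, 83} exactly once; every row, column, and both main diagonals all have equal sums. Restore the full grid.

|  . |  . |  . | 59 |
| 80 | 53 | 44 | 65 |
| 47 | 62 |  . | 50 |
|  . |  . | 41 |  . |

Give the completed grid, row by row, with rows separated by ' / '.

The 16 entries sum to 968, so each line sums to 968/4 = 242.
Row 3 must total 242; the given cells sum to 159, so (3,3) = 83.
Column 3: 44 + 83 + 41 + ? = 242, so (1,3) = 74.
From column 4, 242 − (59 + 65 + 50) gives (4,4) = 68.
From main diagonal, 242 − (53 + 83 + 68) gives (1,1) = 38.
From anti-diagonal, 242 − (59 + 44 + 62) gives (4,1) = 77.
Using row 1: 38 + 74 + 59 + ? → (1,2) = 242 − 171 = 71.
Row 4 must total 242; the given cells sum to 186, so (4,2) = 56.

38 71 74 59 / 80 53 44 65 / 47 62 83 50 / 77 56 41 68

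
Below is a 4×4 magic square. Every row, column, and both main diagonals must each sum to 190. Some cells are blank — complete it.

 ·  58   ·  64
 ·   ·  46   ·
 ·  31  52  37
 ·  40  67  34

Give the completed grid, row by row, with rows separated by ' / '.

43 58 25 64 / 28 61 46 55 / 70 31 52 37 / 49 40 67 34

Row 3 must total 190; the given cells sum to 120, so (3,1) = 70.
From row 4, 190 − (40 + 67 + 34) gives (4,1) = 49.
From column 2, 190 − (58 + 31 + 40) gives (2,2) = 61.
Column 3 needs 190; the known cells sum to 165, so (1,3) = 25.
Column 4 needs 190; the known cells sum to 135, so (2,4) = 55.
Using main diagonal: 61 + 52 + 34 + ? → (1,1) = 190 − 147 = 43.
Row 2 must total 190; the given cells sum to 162, so (2,1) = 28.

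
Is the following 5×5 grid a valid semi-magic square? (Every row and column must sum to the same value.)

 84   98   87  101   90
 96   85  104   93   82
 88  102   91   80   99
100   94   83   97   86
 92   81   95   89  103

Row 1: 84 + 98 + 87 + 101 + 90 = 460.
Row 2: 96 + 85 + 104 + 93 + 82 = 460.
Row 3: 88 + 102 + 91 + 80 + 99 = 460.
Row 4: 100 + 94 + 83 + 97 + 86 = 460.
Row 5: 92 + 81 + 95 + 89 + 103 = 460.
Column 1: 84 + 96 + 88 + 100 + 92 = 460.
Column 2: 98 + 85 + 102 + 94 + 81 = 460.
Column 3: 87 + 104 + 91 + 83 + 95 = 460.
Column 4: 101 + 93 + 80 + 97 + 89 = 460.
Column 5: 90 + 82 + 99 + 86 + 103 = 460.
All lines sum to 460.

Yes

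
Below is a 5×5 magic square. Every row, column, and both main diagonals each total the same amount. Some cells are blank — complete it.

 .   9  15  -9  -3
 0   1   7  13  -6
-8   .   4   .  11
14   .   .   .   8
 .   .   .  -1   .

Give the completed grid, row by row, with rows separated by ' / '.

3 9 15 -9 -3 / 0 1 7 13 -6 / -8 -2 4 10 11 / 14 -5 -4 2 8 / 6 12 -7 -1 5

Row 2 is already complete: 0 + 1 + 7 + 13 + -6 = 15, so that is the magic constant.
Row 1 needs 15; the known cells sum to 12, so (1,1) = 3.
Using column 1: 3 + 0 + (-8) + 14 + ? → (5,1) = 15 − 9 = 6.
The remaining cell in column 5 is (5,5) = 15 − 10 = 5.
The remaining cell in main diagonal is (4,4) = 15 − 13 = 2.
Anti-diagonal needs 15; the known cells sum to 20, so (4,2) = -5.
Row 4 needs 15; the known cells sum to 19, so (4,3) = -4.
The remaining cell in column 3 is (5,3) = 15 − 22 = -7.
Column 4 needs 15; the known cells sum to 5, so (3,4) = 10.
Row 3 must total 15; the given cells sum to 17, so (3,2) = -2.
Row 5 needs 15; the known cells sum to 3, so (5,2) = 12.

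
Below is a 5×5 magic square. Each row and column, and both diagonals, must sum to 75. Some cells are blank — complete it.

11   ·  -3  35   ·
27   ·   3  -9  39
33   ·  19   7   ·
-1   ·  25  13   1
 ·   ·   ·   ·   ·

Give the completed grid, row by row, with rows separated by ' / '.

11 9 -3 35 23 / 27 15 3 -9 39 / 33 21 19 7 -5 / -1 37 25 13 1 / 5 -7 31 29 17

Row 2 needs 75; the known cells sum to 60, so (2,2) = 15.
The remaining cell in row 4 is (4,2) = 75 − 38 = 37.
Column 1 must total 75; the given cells sum to 70, so (5,1) = 5.
Using column 3: -3 + 3 + 19 + 25 + ? → (5,3) = 75 − 44 = 31.
The remaining cell in column 4 is (5,4) = 75 − 46 = 29.
Main diagonal needs 75; the known cells sum to 58, so (5,5) = 17.
Anti-diagonal: -9 + 19 + 37 + 5 + ? = 75, so (1,5) = 23.
From row 1, 75 − (11 + (-3) + 35 + 23) gives (1,2) = 9.
From row 5, 75 − (5 + 31 + 29 + 17) gives (5,2) = -7.
Using column 2: 9 + 15 + 37 + (-7) + ? → (3,2) = 75 − 54 = 21.
From column 5, 75 − (23 + 39 + 1 + 17) gives (3,5) = -5.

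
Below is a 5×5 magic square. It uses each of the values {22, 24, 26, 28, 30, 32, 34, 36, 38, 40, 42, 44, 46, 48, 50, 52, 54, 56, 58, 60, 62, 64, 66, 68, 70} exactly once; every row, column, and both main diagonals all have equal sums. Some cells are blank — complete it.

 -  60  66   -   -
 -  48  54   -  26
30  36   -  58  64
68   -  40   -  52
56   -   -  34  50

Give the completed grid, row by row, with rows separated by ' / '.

44 60 66 22 38 / 32 48 54 70 26 / 30 36 42 58 64 / 68 24 40 46 52 / 56 62 28 34 50

The 25 entries sum to 1150, so each line sums to 1150/5 = 230.
Using row 3: 30 + 36 + 58 + 64 + ? → (3,3) = 230 − 188 = 42.
Column 3 needs 230; the known cells sum to 202, so (5,3) = 28.
Using column 5: 26 + 64 + 52 + 50 + ? → (1,5) = 230 − 192 = 38.
The remaining cell in row 5 is (5,2) = 230 − 168 = 62.
The remaining cell in column 2 is (4,2) = 230 − 206 = 24.
From anti-diagonal, 230 − (38 + 42 + 24 + 56) gives (2,4) = 70.
From row 2, 230 − (48 + 54 + 70 + 26) gives (2,1) = 32.
Row 4 needs 230; the known cells sum to 184, so (4,4) = 46.
Column 1 needs 230; the known cells sum to 186, so (1,1) = 44.
Column 4 must total 230; the given cells sum to 208, so (1,4) = 22.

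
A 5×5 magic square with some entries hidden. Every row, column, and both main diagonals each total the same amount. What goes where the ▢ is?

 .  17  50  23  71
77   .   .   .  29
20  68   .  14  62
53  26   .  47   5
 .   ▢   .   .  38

Column 5 is complete and sums to 205; that is the magic constant.
From row 1, 205 − (17 + 50 + 23 + 71) gives (1,1) = 44.
From row 3, 205 − (20 + 68 + 14 + 62) gives (3,3) = 41.
Row 4: 53 + 26 + 47 + 5 + ? = 205, so (4,3) = 74.
Column 1 must total 205; the given cells sum to 194, so (5,1) = 11.
Main diagonal needs 205; the known cells sum to 170, so (2,2) = 35.
Using anti-diagonal: 71 + 41 + 26 + 11 + ? → (2,4) = 205 − 149 = 56.
From row 2, 205 − (77 + 35 + 56 + 29) gives (2,3) = 8.
The remaining cell in column 2 is (5,2) = 205 − 146 = 59.

59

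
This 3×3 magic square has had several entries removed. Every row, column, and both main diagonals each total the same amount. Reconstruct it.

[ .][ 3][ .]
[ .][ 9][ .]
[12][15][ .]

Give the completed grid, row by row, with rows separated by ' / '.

18 3 6 / -3 9 21 / 12 15 0

Column 2 is already complete: 3 + 9 + 15 = 27, so that is the magic constant.
Row 3 needs 27; the known cells sum to 27, so (3,3) = 0.
The remaining cell in main diagonal is (1,1) = 27 − 9 = 18.
Anti-diagonal: 9 + 12 + ? = 27, so (1,3) = 6.
From column 1, 27 − (18 + 12) gives (2,1) = -3.
Column 3: 6 + 0 + ? = 27, so (2,3) = 21.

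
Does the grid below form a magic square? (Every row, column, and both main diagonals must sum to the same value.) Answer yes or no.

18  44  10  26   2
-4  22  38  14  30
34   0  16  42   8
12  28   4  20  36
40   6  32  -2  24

Row 1: 18 + 44 + 10 + 26 + 2 = 100.
Row 2: -4 + 22 + 38 + 14 + 30 = 100.
Row 3: 34 + 0 + 16 + 42 + 8 = 100.
Row 4: 12 + 28 + 4 + 20 + 36 = 100.
Row 5: 40 + 6 + 32 + (-2) + 24 = 100.
Column 1: 18 + (-4) + 34 + 12 + 40 = 100.
Column 2: 44 + 22 + 0 + 28 + 6 = 100.
Column 3: 10 + 38 + 16 + 4 + 32 = 100.
Column 4: 26 + 14 + 42 + 20 + (-2) = 100.
Column 5: 2 + 30 + 8 + 36 + 24 = 100.
Main diagonal: 18 + 22 + 16 + 20 + 24 = 100.
Anti-diagonal: 2 + 14 + 16 + 28 + 40 = 100.
All lines sum to 100.

Yes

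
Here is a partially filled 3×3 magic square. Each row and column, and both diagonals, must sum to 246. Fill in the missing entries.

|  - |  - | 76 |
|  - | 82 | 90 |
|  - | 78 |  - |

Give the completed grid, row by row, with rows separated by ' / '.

The remaining cell in row 2 is (2,1) = 246 − 172 = 74.
The remaining cell in column 2 is (1,2) = 246 − 160 = 86.
Column 3 needs 246; the known cells sum to 166, so (3,3) = 80.
Main diagonal needs 246; the known cells sum to 162, so (1,1) = 84.
Using anti-diagonal: 76 + 82 + ? → (3,1) = 246 − 158 = 88.

84 86 76 / 74 82 90 / 88 78 80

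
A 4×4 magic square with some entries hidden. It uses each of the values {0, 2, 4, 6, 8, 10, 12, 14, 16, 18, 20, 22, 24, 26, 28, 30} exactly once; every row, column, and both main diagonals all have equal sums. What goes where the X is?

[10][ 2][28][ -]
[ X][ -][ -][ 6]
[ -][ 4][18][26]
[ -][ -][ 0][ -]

16

The 16 entries sum to 240, so each line sums to 240/4 = 60.
Using row 1: 10 + 2 + 28 + ? → (1,4) = 60 − 40 = 20.
From row 3, 60 − (4 + 18 + 26) gives (3,1) = 12.
Column 3 needs 60; the known cells sum to 46, so (2,3) = 14.
Column 4 needs 60; the known cells sum to 52, so (4,4) = 8.
From main diagonal, 60 − (10 + 18 + 8) gives (2,2) = 24.
From anti-diagonal, 60 − (20 + 14 + 4) gives (4,1) = 22.
Row 2: 24 + 14 + 6 + ? = 60, so (2,1) = 16.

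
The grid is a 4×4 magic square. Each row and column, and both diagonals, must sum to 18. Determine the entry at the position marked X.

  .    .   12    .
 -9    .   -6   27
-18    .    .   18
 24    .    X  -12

9

Row 2 must total 18; the given cells sum to 12, so (2,2) = 6.
The remaining cell in column 1 is (1,1) = 18 − (-3) = 21.
Column 4 needs 18; the known cells sum to 33, so (1,4) = -15.
Main diagonal must total 18; the given cells sum to 15, so (3,3) = 3.
Anti-diagonal must total 18; the given cells sum to 3, so (3,2) = 15.
Row 1 needs 18; the known cells sum to 18, so (1,2) = 0.
Column 2: 0 + 6 + 15 + ? = 18, so (4,2) = -3.
Column 3 must total 18; the given cells sum to 9, so (4,3) = 9.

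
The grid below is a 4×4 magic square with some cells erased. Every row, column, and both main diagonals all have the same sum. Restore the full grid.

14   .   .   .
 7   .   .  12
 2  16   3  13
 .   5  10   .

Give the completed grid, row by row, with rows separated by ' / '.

14 4 15 1 / 7 9 6 12 / 2 16 3 13 / 11 5 10 8

Row 3 is already complete: 2 + 16 + 3 + 13 = 34, so that is the magic constant.
From column 1, 34 − (14 + 7 + 2) gives (4,1) = 11.
The remaining cell in row 4 is (4,4) = 34 − 26 = 8.
Column 4 must total 34; the given cells sum to 33, so (1,4) = 1.
Using main diagonal: 14 + 3 + 8 + ? → (2,2) = 34 − 25 = 9.
Anti-diagonal needs 34; the known cells sum to 28, so (2,3) = 6.
Using column 2: 9 + 16 + 5 + ? → (1,2) = 34 − 30 = 4.
From column 3, 34 − (6 + 3 + 10) gives (1,3) = 15.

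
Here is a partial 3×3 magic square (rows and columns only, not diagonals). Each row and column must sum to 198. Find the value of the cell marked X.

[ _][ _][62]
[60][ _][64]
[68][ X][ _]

58

The remaining cell in row 2 is (2,2) = 198 − 124 = 74.
Column 1: 60 + 68 + ? = 198, so (1,1) = 70.
The remaining cell in column 3 is (3,3) = 198 − 126 = 72.
From row 1, 198 − (70 + 62) gives (1,2) = 66.
From row 3, 198 − (68 + 72) gives (3,2) = 58.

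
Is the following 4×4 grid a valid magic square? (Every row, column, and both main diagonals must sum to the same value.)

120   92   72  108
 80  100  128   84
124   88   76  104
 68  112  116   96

Yes

Row 1: 120 + 92 + 72 + 108 = 392.
Row 2: 80 + 100 + 128 + 84 = 392.
Row 3: 124 + 88 + 76 + 104 = 392.
Row 4: 68 + 112 + 116 + 96 = 392.
Column 1: 120 + 80 + 124 + 68 = 392.
Column 2: 92 + 100 + 88 + 112 = 392.
Column 3: 72 + 128 + 76 + 116 = 392.
Column 4: 108 + 84 + 104 + 96 = 392.
Main diagonal: 120 + 100 + 76 + 96 = 392.
Anti-diagonal: 108 + 128 + 88 + 68 = 392.
All lines sum to 392.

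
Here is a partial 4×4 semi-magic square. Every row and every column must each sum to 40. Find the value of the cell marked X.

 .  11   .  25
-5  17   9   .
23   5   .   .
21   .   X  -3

Using row 2: -5 + 17 + 9 + ? → (2,4) = 40 − 21 = 19.
Column 1 needs 40; the known cells sum to 39, so (1,1) = 1.
The remaining cell in column 2 is (4,2) = 40 − 33 = 7.
Column 4 must total 40; the given cells sum to 41, so (3,4) = -1.
From row 1, 40 − (1 + 11 + 25) gives (1,3) = 3.
Using row 3: 23 + 5 + (-1) + ? → (3,3) = 40 − 27 = 13.
Row 4: 21 + 7 + (-3) + ? = 40, so (4,3) = 15.

15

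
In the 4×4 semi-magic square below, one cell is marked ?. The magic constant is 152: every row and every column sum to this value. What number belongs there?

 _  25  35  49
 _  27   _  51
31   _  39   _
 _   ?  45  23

47

From row 1, 152 − (25 + 35 + 49) gives (1,1) = 43.
Column 3 must total 152; the given cells sum to 119, so (2,3) = 33.
From column 4, 152 − (49 + 51 + 23) gives (3,4) = 29.
Using row 2: 27 + 33 + 51 + ? → (2,1) = 152 − 111 = 41.
Row 3 must total 152; the given cells sum to 99, so (3,2) = 53.
Column 1: 43 + 41 + 31 + ? = 152, so (4,1) = 37.
From column 2, 152 − (25 + 27 + 53) gives (4,2) = 47.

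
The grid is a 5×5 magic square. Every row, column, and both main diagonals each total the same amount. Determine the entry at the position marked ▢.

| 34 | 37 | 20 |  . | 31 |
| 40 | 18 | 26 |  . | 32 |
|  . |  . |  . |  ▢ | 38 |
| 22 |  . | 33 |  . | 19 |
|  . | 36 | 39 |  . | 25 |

35

Column 5 is complete and sums to 145; that is the magic constant.
From row 1, 145 − (34 + 37 + 20 + 31) gives (1,4) = 23.
Row 2 needs 145; the known cells sum to 116, so (2,4) = 29.
Column 3: 20 + 26 + 33 + 39 + ? = 145, so (3,3) = 27.
Main diagonal must total 145; the given cells sum to 104, so (4,4) = 41.
The remaining cell in row 4 is (4,2) = 145 − 115 = 30.
Column 2 must total 145; the given cells sum to 121, so (3,2) = 24.
The remaining cell in anti-diagonal is (5,1) = 145 − 117 = 28.
Row 5: 28 + 36 + 39 + 25 + ? = 145, so (5,4) = 17.
From column 1, 145 − (34 + 40 + 22 + 28) gives (3,1) = 21.
Using column 4: 23 + 29 + 41 + 17 + ? → (3,4) = 145 − 110 = 35.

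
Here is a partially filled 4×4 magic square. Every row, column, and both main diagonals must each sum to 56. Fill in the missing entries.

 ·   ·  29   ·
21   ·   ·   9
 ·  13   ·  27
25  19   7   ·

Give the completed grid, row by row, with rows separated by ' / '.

Row 4 needs 56; the known cells sum to 51, so (4,4) = 5.
Column 4 must total 56; the given cells sum to 41, so (1,4) = 15.
The remaining cell in anti-diagonal is (2,3) = 56 − 53 = 3.
Row 2 must total 56; the given cells sum to 33, so (2,2) = 23.
Using column 2: 23 + 13 + 19 + ? → (1,2) = 56 − 55 = 1.
Column 3 must total 56; the given cells sum to 39, so (3,3) = 17.
Main diagonal: 23 + 17 + 5 + ? = 56, so (1,1) = 11.
The remaining cell in row 3 is (3,1) = 56 − 57 = -1.

11 1 29 15 / 21 23 3 9 / -1 13 17 27 / 25 19 7 5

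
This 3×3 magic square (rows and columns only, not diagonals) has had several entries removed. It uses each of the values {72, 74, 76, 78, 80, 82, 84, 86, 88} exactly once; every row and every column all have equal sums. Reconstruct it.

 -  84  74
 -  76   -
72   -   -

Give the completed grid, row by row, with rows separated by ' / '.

82 84 74 / 86 76 78 / 72 80 88

The 9 entries sum to 720, so each line sums to 720/3 = 240.
Row 1: 84 + 74 + ? = 240, so (1,1) = 82.
Column 1 must total 240; the given cells sum to 154, so (2,1) = 86.
From column 2, 240 − (84 + 76) gives (3,2) = 80.
Row 2: 86 + 76 + ? = 240, so (2,3) = 78.
Row 3 needs 240; the known cells sum to 152, so (3,3) = 88.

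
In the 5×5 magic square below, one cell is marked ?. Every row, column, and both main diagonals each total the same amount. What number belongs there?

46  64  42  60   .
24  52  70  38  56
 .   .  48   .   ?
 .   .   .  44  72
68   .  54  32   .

Row 2 is complete and sums to 240; that is the magic constant.
From row 1, 240 − (46 + 64 + 42 + 60) gives (1,5) = 28.
The remaining cell in column 3 is (4,3) = 240 − 214 = 26.
Using column 4: 60 + 38 + 44 + 32 + ? → (3,4) = 240 − 174 = 66.
Main diagonal must total 240; the given cells sum to 190, so (5,5) = 50.
Anti-diagonal needs 240; the known cells sum to 182, so (4,2) = 58.
Using row 4: 58 + 26 + 44 + 72 + ? → (4,1) = 240 − 200 = 40.
From row 5, 240 − (68 + 54 + 32 + 50) gives (5,2) = 36.
Column 1 needs 240; the known cells sum to 178, so (3,1) = 62.
Column 2 needs 240; the known cells sum to 210, so (3,2) = 30.
From column 5, 240 − (28 + 56 + 72 + 50) gives (3,5) = 34.

34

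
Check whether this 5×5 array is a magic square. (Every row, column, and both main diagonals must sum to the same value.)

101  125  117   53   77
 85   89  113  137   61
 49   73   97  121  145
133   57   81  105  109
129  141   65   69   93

Row 1: 101 + 125 + 117 + 53 + 77 = 473.
Row 2: 85 + 89 + 113 + 137 + 61 = 485.
Row 3: 49 + 73 + 97 + 121 + 145 = 485.
Row 4: 133 + 57 + 81 + 105 + 109 = 485.
Row 5: 129 + 141 + 65 + 69 + 93 = 497.
Column 1: 101 + 85 + 49 + 133 + 129 = 497.
Column 2: 125 + 89 + 73 + 57 + 141 = 485.
Column 3: 117 + 113 + 97 + 81 + 65 = 473.
Column 4: 53 + 137 + 121 + 105 + 69 = 485.
Column 5: 77 + 61 + 145 + 109 + 93 = 485.
Main diagonal: 101 + 89 + 97 + 105 + 93 = 485.
Anti-diagonal: 77 + 137 + 97 + 57 + 129 = 497.

No — column 5 sums to 485 but row 1 sums to 473.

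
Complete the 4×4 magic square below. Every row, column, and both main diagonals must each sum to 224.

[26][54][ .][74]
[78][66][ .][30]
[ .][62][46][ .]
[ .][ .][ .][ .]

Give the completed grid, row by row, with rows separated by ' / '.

Using row 1: 26 + 54 + 74 + ? → (1,3) = 224 − 154 = 70.
Row 2 needs 224; the known cells sum to 174, so (2,3) = 50.
Using column 2: 54 + 66 + 62 + ? → (4,2) = 224 − 182 = 42.
The remaining cell in column 3 is (4,3) = 224 − 166 = 58.
Main diagonal: 26 + 66 + 46 + ? = 224, so (4,4) = 86.
Anti-diagonal needs 224; the known cells sum to 186, so (4,1) = 38.
Column 1 must total 224; the given cells sum to 142, so (3,1) = 82.
Column 4 must total 224; the given cells sum to 190, so (3,4) = 34.

26 54 70 74 / 78 66 50 30 / 82 62 46 34 / 38 42 58 86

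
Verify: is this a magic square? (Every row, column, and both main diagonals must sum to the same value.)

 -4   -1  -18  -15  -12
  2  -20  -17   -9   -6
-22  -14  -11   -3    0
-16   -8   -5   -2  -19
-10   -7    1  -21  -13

Row 1: -4 + (-1) + (-18) + (-15) + (-12) = -50.
Row 2: 2 + (-20) + (-17) + (-9) + (-6) = -50.
Row 3: -22 + (-14) + (-11) + (-3) + 0 = -50.
Row 4: -16 + (-8) + (-5) + (-2) + (-19) = -50.
Row 5: -10 + (-7) + 1 + (-21) + (-13) = -50.
Column 1: -4 + 2 + (-22) + (-16) + (-10) = -50.
Column 2: -1 + (-20) + (-14) + (-8) + (-7) = -50.
Column 3: -18 + (-17) + (-11) + (-5) + 1 = -50.
Column 4: -15 + (-9) + (-3) + (-2) + (-21) = -50.
Column 5: -12 + (-6) + 0 + (-19) + (-13) = -50.
Main diagonal: -4 + (-20) + (-11) + (-2) + (-13) = -50.
Anti-diagonal: -12 + (-9) + (-11) + (-8) + (-10) = -50.
All lines sum to -50.

Yes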